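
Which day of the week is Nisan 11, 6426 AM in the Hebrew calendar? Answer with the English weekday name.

Equivalently 8 April 2666 Gregorian, JDN 2694894.
JDN 2694894 mod 7 = 6, and JDN 0 was a Monday, so this is a Sunday.

Sunday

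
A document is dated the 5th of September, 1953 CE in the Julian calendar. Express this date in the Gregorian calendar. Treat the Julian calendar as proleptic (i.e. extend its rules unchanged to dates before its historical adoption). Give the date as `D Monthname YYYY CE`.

18 September 1953 CE

At this point the Julian calendar is 13 days behind the Gregorian.
5 September 1953 Julian + 13 days → 18 September 1953 Gregorian.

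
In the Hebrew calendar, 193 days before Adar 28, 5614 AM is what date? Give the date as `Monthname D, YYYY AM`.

The starting date is JDN 2398306; 2398306 − 193 = 2398113.
JDN 2398113 corresponds to Elul 13, 5613 AM.

Elul 13, 5613 AM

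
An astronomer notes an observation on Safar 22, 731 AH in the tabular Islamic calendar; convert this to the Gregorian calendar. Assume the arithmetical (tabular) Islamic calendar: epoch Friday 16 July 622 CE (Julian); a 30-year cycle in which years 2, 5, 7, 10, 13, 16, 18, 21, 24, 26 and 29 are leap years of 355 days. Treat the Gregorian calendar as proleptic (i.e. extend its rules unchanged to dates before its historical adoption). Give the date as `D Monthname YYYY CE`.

13 December 1330 CE

Both dates share Julian Day Number 2207179; in the Gregorian calendar that is 13 December 1330 CE.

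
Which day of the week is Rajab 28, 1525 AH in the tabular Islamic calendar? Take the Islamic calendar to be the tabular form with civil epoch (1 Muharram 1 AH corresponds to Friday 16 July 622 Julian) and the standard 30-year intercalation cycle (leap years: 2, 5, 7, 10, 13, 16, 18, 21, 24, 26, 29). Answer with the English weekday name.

Thursday

This is JDN 2488699 (22 September 2101 Gregorian).
Since JDN mod 7 = 3 (0 = Monday), the day is Thursday.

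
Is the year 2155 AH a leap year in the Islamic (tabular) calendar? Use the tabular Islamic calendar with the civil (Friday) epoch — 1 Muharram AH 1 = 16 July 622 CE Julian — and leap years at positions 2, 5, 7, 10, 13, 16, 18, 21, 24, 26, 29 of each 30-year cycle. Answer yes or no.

no

Year 2155 AH is year 25 of its 30-year cycle; leap positions are 2, 5, 7, 10, 13, 16, 18, 21, 24, 26, 29, so it is a common year (354 days).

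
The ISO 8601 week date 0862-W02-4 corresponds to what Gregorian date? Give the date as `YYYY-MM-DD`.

0862-01-12

ISO week 1 of 862 is the week containing the first Thursday of 862.
Week 2, day 4 (Thursday) lands on 0862-01-12.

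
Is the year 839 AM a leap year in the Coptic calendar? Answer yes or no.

yes

839 mod 4 = 3; in the Coptic calendar a year is leap when year mod 4 = 3, so it is a leap year.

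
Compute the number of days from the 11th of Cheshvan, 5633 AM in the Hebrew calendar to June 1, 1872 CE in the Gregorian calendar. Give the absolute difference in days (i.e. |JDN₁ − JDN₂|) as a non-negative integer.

164

JDN of the first date = 2405110.
JDN of the second date = 2404946.
|2404946 − 2405110| = 164.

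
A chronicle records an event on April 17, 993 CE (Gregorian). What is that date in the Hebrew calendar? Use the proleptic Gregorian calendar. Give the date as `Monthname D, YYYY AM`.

Nisan 18, 4753 AM

Julian Day Number of the source date = 2083853.
Converting JDN 2083853 to the Hebrew calendar gives 18 Nisan 4753 AM.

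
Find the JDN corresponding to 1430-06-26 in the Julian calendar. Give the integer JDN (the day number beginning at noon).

Equivalently 5 July 1430 (proleptic Gregorian).
JDN 2400001 is 17 November 1858 CE (Gregorian), MJD 0; the target day is −156459 days from there, so JDN = 2243542.

2243542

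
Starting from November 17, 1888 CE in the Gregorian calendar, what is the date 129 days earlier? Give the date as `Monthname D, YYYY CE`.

July 11, 1888 CE

Counting 129 days back from JDN 2410959 reaches JDN 2410830, which is July 11, 1888 CE.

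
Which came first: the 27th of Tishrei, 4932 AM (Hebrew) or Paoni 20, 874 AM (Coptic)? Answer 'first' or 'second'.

First date → JDN 2149036; second date → JDN 2144182.
JDN 2144182 < JDN 2149036, so the second date is earlier.

second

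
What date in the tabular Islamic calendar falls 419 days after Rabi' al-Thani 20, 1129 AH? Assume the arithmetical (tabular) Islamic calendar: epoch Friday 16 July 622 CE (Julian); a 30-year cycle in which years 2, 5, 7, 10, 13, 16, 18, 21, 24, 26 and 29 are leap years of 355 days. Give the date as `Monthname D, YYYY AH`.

The starting date is JDN 2348274; 2348274 + 419 = 2348693.
JDN 2348693 corresponds to Jumada al-Thani 26, 1130 AH.

Jumada al-Thani 26, 1130 AH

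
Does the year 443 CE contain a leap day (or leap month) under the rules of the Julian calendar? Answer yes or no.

no

443 mod 4 = 3, so it is a common year in the Julian calendar.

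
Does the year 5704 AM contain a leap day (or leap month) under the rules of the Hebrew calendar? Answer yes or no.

Hebrew year 5704 is year 4 of its 19-year Metonic cycle; leap years are at positions 3, 6, 8, 11, 14, 17, 19, so it is a common year (12 months).

no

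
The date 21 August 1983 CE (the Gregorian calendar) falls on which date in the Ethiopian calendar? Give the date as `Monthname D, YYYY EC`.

Julian Day Number of the source date = 2445568.
Converting JDN 2445568 to the Ethiopian calendar gives 15 Nehase 1975 EC.

Nehase 15, 1975 EC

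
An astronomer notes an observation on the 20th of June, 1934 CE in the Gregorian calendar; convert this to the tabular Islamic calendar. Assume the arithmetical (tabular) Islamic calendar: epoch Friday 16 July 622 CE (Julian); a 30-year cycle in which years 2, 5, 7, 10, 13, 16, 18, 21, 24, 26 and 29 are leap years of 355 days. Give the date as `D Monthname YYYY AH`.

Both dates share Julian Day Number 2427609; in the tabular Islamic calendar that is 7 Rabi' al-Awwal 1353 AH.

7 Rabi' al-Awwal 1353 AH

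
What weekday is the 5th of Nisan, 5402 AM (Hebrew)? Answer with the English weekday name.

Saturday

Equivalently 5 April 1642 Gregorian, JDN 2320883.
2320883 ≡ 5 (mod 7); counting from Monday = 0 gives Saturday.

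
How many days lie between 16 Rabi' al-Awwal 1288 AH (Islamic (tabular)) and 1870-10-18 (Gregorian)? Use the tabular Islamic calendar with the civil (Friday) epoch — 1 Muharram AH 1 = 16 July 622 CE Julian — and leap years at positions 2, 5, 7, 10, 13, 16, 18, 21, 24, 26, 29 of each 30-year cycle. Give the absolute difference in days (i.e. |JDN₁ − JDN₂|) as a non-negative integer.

230

First date → JDN 2404584; second date → JDN 2404354.
The interval is |2404584 − 2404354| = 230 days.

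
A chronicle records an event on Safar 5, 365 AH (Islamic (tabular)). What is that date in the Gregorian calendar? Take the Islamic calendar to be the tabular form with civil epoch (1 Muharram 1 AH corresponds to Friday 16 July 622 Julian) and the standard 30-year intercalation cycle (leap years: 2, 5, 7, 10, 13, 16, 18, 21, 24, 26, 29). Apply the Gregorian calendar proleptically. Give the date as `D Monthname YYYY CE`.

Julian Day Number of the source date = 2077463.
Converting JDN 2077463 to the Gregorian calendar gives 19 October 975 CE.

19 October 975 CE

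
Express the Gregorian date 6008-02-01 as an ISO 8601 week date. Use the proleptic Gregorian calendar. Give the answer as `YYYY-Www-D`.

The weekday is Friday (ISO weekday 5).
That Friday belongs to ISO week 5 of ISO year 6008.

6008-W05-5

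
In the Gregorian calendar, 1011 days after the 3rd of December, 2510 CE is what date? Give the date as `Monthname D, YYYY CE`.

September 9, 2513 CE

JDN of the 3rd of December, 2510 CE = 2638155.
2638155 + 1011 = 2639166.
JDN 2639166 in the Gregorian calendar is September 9, 2513 CE.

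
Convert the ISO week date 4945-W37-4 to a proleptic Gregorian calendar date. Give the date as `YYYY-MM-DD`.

ISO week 1 of 4945 is the week containing the first Thursday of 4945.
Week 37, day 4 (Thursday) lands on 4945-09-16.

4945-09-16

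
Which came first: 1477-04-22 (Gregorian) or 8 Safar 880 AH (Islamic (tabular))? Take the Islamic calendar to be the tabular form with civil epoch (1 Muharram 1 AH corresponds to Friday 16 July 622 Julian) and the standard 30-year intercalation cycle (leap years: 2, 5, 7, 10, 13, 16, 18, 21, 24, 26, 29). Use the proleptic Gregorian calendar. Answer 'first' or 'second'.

The two dates have Julian Day Numbers 2260635 and 2259965 respectively.
Since 2259965 < 2260635, the second date comes first.

second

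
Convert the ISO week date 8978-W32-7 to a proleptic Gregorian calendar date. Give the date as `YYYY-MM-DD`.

ISO week 1 of 8978 is the week containing the first Thursday of 8978.
Week 32, day 7 (Sunday) lands on 8978-08-09.

8978-08-09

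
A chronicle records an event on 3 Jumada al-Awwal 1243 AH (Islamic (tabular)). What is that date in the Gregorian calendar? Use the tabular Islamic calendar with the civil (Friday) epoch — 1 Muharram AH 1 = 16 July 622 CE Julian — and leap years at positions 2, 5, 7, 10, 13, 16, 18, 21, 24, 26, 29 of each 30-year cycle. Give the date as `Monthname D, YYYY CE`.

Both dates share Julian Day Number 2388683; in the Gregorian calendar that is 22 November 1827 CE.

November 22, 1827 CE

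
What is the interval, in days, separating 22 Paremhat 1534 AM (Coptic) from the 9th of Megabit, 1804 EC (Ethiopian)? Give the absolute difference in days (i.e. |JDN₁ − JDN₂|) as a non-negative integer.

First date → JDN 2385159; second date → JDN 2382955.
The interval is |2385159 − 2382955| = 2204 days.

2204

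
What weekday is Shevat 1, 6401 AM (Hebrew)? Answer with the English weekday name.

Monday

In the Gregorian calendar this is 4 January 2641 (JDN 2685669).
Since JDN mod 7 = 0 (0 = Monday), the day is Monday.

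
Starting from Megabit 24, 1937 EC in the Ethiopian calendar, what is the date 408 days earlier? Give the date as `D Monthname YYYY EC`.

The starting date is JDN 2431548; 2431548 − 408 = 2431140.
JDN 2431140 corresponds to 11 Yekatit 1936 EC.

11 Yekatit 1936 EC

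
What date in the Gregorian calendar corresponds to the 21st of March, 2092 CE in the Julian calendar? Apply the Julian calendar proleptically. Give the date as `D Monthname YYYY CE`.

3 April 2092 CE

For dates in this range the Gregorian date is 13 days ahead of the Julian.
21 March 2092 Julian + 13 days → 3 April 2092 Gregorian.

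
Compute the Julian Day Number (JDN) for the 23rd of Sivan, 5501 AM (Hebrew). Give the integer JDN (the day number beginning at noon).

2357105

Equivalently 7 June 1741 (Gregorian).
JDN 2451545 is 1 January 2000 CE (Gregorian); the target day is −94440 days from there, so JDN = 2357105.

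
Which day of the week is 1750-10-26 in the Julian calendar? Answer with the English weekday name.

Friday

This is JDN 2360544 (6 November 1750 Gregorian).
Since JDN mod 7 = 4 (0 = Monday), the day is Friday.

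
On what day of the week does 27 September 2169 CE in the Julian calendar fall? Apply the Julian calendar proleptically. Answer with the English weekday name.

Wednesday

Equivalently 11 October 2169 Gregorian, JDN 2513555.
Since JDN mod 7 = 2 (0 = Monday), the day is Wednesday.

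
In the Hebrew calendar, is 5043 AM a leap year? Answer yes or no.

Hebrew year 5043 is year 8 of its 19-year Metonic cycle; leap years are at positions 3, 6, 8, 11, 14, 17, 19, so it is a leap year (13 months).

yes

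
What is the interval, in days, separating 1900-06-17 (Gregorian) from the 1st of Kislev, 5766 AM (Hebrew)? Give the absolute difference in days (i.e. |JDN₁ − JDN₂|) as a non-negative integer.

38519

First date → JDN 2415188; second date → JDN 2453707.
The interval is |2415188 − 2453707| = 38519 days.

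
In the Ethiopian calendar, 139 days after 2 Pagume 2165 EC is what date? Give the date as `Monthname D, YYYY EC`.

The starting date is JDN 2514983; 2514983 + 139 = 2515122.
JDN 2515122 corresponds to Tir 16, 2166 EC.

Tir 16, 2166 EC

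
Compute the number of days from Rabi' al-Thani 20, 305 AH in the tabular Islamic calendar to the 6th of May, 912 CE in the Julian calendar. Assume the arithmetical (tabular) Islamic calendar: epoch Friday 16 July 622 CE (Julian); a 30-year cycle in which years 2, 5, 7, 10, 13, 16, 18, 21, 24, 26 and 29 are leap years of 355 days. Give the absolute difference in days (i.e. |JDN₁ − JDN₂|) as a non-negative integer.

1983

JDN of the first date = 2056275.
JDN of the second date = 2054292.
|2054292 − 2056275| = 1983.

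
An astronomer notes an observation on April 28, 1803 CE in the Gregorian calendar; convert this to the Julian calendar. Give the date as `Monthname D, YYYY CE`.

At this point the Julian calendar is 12 days behind the Gregorian.
28 April 1803 Gregorian − 12 days → 16 April 1803 Julian.

April 16, 1803 CE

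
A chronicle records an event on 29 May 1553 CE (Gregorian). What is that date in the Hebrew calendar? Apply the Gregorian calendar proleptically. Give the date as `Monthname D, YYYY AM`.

Sivan 6, 5313 AM

Julian Day Number of the source date = 2288430.
Converting JDN 2288430 to the Hebrew calendar gives 6 Sivan 5313 AM.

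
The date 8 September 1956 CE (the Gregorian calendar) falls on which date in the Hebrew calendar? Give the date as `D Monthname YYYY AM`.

Both dates share Julian Day Number 2435725; in the Hebrew calendar that is 3 Tishrei 5717 AM.

3 Tishrei 5717 AM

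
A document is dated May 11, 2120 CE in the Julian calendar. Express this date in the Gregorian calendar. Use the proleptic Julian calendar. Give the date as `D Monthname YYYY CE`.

For dates in this range the Gregorian date is 14 days ahead of the Julian.
11 May 2120 Julian + 14 days → 25 May 2120 Gregorian.

25 May 2120 CE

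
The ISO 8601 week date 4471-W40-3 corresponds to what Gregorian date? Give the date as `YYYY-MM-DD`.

ISO week 1 of 4471 is the week containing the first Thursday of 4471.
Week 40, day 3 (Wednesday) lands on 4471-09-30.

4471-09-30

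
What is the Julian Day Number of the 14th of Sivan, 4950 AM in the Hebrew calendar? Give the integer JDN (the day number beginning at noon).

2155846

Equivalently 28 May 1190 (proleptic Gregorian).
JDN 2451545 is 1 January 2000 CE (Gregorian); the target day is −295699 days from there, so JDN = 2155846.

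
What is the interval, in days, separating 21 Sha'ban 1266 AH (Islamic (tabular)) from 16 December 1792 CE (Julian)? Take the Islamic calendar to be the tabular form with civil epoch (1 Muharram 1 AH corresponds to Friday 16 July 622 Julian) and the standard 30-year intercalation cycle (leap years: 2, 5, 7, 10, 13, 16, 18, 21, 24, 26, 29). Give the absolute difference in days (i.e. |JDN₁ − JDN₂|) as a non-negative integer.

21005

JDN of the first date = 2396941.
JDN of the second date = 2375936.
|2375936 − 2396941| = 21005.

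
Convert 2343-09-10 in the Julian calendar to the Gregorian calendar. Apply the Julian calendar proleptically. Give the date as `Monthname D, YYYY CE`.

The Julian–Gregorian offset here is 16 days (Julian trailing).
10 September 2343 Julian + 16 days → 26 September 2343 Gregorian.

September 26, 2343 CE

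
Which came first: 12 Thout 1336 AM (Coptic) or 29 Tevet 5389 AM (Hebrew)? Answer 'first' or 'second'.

Converting both to JDN: 2312650 vs 2316064; the smaller is the first.

first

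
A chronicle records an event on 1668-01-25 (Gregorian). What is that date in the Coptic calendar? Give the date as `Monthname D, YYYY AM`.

Tobi 19, 1384 AM

Both dates share Julian Day Number 2330309; in the Coptic calendar that is 19 Tobi 1384 AM.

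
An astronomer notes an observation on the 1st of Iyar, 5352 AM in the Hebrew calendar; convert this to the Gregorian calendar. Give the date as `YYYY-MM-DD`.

Julian Day Number of the source date = 2302629.
Converting JDN 2302629 to the Gregorian calendar gives 13 April 1592 CE.

1592-04-13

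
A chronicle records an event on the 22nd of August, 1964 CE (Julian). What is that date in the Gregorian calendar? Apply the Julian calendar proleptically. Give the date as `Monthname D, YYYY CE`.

For dates in this range the Gregorian date is 13 days ahead of the Julian.
22 August 1964 Julian + 13 days → 4 September 1964 Gregorian.

September 4, 1964 CE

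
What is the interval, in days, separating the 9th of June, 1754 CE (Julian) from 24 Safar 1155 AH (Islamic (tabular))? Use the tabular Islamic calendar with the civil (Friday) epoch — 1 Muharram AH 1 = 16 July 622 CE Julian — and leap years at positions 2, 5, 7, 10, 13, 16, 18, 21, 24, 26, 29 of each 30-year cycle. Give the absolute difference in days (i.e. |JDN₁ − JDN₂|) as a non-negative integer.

First date → JDN 2361866; second date → JDN 2357432.
The interval is |2361866 − 2357432| = 4434 days.

4434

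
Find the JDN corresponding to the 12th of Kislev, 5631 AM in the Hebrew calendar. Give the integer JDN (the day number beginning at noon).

2404403

Equivalently 6 December 1870 (Gregorian).
JDN 2400001 is 17 November 1858 CE (Gregorian), MJD 0; the target day is +4402 days from there, so JDN = 2404403.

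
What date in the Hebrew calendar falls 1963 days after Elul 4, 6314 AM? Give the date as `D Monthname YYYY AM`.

JDN of Elul 4, 6314 AM = 2654134.
2654134 + 1963 = 2656097.
JDN 2656097 in the Hebrew calendar is 17 Tevet 6320 AM.

17 Tevet 6320 AM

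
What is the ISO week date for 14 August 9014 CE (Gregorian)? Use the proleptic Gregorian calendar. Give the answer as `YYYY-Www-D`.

9014-W32-7

The weekday is Sunday (ISO weekday 7).
That Sunday belongs to ISO week 32 of ISO year 9014.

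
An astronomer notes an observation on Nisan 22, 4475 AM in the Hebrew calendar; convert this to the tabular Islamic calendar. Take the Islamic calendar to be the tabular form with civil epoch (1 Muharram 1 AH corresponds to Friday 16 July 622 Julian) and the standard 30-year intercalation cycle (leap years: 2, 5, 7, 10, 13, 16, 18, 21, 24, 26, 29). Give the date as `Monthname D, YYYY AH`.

Julian Day Number of the source date = 1982301.
Converting JDN 1982301 to the tabular Islamic calendar gives 20 Rajab 96 AH.

Rajab 20, 96 AH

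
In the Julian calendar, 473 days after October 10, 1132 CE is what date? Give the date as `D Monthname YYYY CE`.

26 January 1134 CE

The starting date is JDN 2134804; 2134804 + 473 = 2135277.
JDN 2135277 corresponds to 26 January 1134 CE.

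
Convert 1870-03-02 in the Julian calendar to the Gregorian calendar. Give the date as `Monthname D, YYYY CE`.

At this point the Julian calendar is 12 days behind the Gregorian.
2 March 1870 Julian + 12 days → 14 March 1870 Gregorian.

March 14, 1870 CE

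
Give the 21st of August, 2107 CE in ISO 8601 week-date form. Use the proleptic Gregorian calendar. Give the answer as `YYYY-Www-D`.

2107-W33-7

The weekday is Sunday (ISO weekday 7).
That Sunday belongs to ISO week 33 of ISO year 2107.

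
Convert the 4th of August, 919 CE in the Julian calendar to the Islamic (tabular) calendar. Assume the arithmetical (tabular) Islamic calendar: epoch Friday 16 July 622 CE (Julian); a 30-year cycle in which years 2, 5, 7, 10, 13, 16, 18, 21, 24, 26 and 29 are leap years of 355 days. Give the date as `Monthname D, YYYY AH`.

Rabi' al-Awwal 4, 307 AH

Julian Day Number of the source date = 2056938.
Converting JDN 2056938 to the tabular Islamic calendar gives 4 Rabi' al-Awwal 307 AH.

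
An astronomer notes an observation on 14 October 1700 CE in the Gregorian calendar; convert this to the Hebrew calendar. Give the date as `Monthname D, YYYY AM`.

Cheshvan 1, 5461 AM

Julian Day Number of the source date = 2342259.
Converting JDN 2342259 to the Hebrew calendar gives 1 Cheshvan 5461 AM.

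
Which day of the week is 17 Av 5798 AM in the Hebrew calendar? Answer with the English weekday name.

Wednesday

This is JDN 2465654 (18 August 2038 Gregorian).
2465654 ≡ 2 (mod 7); counting from Monday = 0 gives Wednesday.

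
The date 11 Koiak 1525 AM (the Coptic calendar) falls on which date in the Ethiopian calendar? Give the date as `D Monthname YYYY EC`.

11 Tahsas 1801 EC

The source date corresponds to 19 December 1808 in the Gregorian calendar (JDN 2381771).
That day falls on 11 Tahsas 1801 EC in the Ethiopian calendar.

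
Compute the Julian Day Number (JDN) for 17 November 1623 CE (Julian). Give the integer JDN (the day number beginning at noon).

2314179

Equivalently 27 November 1623 (Gregorian).
JDN 2400001 is 17 November 1858 CE (Gregorian), MJD 0; the target day is −85822 days from there, so JDN = 2314179.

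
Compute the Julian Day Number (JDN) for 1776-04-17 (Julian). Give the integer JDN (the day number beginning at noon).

2369849

In the Gregorian calendar the same day is 28 April 1776.
JDN 2451545 is 1 January 2000 CE (Gregorian); the target day is −81696 days from there, so JDN = 2369849.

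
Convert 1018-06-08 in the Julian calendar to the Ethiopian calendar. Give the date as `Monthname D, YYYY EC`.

Both dates share Julian Day Number 2093041; in the Ethiopian calendar that is 14 Sene 1010 EC.

Sene 14, 1010 EC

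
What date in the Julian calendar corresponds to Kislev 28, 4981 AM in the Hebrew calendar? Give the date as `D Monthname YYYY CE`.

25 November 1220 CE

The source date corresponds to 2 December 1220 in the proleptic Gregorian calendar (JDN 2166992).
That day falls on 25 November 1220 CE in the Julian calendar.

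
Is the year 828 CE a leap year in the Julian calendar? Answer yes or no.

828 mod 4 = 0, so it is a leap year in the Julian calendar.

yes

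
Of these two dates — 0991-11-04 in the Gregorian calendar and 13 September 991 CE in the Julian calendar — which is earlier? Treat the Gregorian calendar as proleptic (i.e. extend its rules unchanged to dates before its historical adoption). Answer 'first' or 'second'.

second

First date → JDN 2083323; second date → JDN 2083276.
JDN 2083276 < JDN 2083323, so the second date is earlier.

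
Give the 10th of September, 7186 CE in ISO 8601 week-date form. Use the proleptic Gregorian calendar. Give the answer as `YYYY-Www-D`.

The weekday is Wednesday (ISO weekday 3).
That Wednesday belongs to ISO week 37 of ISO year 7186.

7186-W37-3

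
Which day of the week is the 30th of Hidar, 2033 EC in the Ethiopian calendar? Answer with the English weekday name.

In the Gregorian calendar this is 9 December 2040 (JDN 2466498).
Since JDN mod 7 = 6 (0 = Monday), the day is Sunday.

Sunday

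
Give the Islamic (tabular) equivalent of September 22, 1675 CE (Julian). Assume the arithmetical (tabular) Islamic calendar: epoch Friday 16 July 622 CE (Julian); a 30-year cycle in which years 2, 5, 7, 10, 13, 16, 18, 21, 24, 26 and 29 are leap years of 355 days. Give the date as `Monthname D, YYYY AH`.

Rajab 12, 1086 AH

Julian Day Number of the source date = 2333116.
Converting JDN 2333116 to the tabular Islamic calendar gives 12 Rajab 1086 AH.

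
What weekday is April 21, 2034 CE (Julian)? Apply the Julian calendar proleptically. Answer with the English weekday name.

Thursday

This is JDN 2464087 (4 May 2034 Gregorian).
Since JDN mod 7 = 3 (0 = Monday), the day is Thursday.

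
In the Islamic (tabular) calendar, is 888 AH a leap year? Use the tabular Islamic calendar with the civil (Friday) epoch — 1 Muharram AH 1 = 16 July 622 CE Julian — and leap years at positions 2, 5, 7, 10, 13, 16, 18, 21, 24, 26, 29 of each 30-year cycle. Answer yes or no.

yes

Year 888 AH is year 18 of its 30-year cycle; leap positions are 2, 5, 7, 10, 13, 16, 18, 21, 24, 26, 29, so it is a leap year (355 days).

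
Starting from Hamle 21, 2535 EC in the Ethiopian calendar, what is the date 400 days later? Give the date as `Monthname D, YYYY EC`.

The starting date is JDN 2650084; 2650084 + 400 = 2650484.
JDN 2650484 corresponds to Nehase 25, 2536 EC.

Nehase 25, 2536 EC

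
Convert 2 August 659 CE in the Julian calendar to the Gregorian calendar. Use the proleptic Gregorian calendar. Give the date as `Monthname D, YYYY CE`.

August 5, 659 CE

The Julian–Gregorian offset here is 3 days (Julian trailing).
2 August 659 Julian + 3 days → 5 August 659 Gregorian.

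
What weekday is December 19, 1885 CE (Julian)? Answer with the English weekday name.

Thursday

Equivalently 31 December 1885 Gregorian, JDN 2409907.
JDN 2409907 mod 7 = 3, and JDN 0 was a Monday, so this is a Thursday.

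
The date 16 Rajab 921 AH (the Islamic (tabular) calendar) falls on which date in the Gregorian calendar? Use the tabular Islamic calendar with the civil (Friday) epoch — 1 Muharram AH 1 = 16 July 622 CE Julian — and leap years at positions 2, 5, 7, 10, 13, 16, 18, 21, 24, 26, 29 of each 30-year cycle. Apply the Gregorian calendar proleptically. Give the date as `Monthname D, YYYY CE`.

Both dates share Julian Day Number 2274649; in the Gregorian calendar that is 5 September 1515 CE.

September 5, 1515 CE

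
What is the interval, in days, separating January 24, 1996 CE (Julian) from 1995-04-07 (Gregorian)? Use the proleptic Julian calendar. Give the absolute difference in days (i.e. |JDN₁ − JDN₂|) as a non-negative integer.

JDN of the first date = 2450120.
JDN of the second date = 2449815.
|2449815 − 2450120| = 305.

305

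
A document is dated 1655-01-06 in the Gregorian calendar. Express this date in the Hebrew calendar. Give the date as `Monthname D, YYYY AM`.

Tevet 27, 5415 AM

Both dates share Julian Day Number 2325542; in the Hebrew calendar that is 27 Tevet 5415 AM.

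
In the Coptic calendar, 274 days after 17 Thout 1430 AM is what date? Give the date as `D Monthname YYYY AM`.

21 Paoni 1430 AM

The starting date is JDN 2346988; 2346988 + 274 = 2347262.
JDN 2347262 corresponds to 21 Paoni 1430 AM.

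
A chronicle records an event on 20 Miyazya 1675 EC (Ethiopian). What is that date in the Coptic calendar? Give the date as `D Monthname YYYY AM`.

The source date corresponds to 25 April 1683 in the Gregorian calendar (JDN 2335878).
That day falls on 20 Parmouti 1399 AM in the Coptic calendar.

20 Parmouti 1399 AM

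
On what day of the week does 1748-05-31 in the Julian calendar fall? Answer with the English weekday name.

This is JDN 2359666 (11 June 1748 Gregorian).
2359666 ≡ 1 (mod 7); counting from Monday = 0 gives Tuesday.

Tuesday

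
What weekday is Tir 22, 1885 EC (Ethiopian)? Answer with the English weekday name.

Sunday

Equivalently 29 January 1893 Gregorian, JDN 2412493.
Since JDN mod 7 = 6 (0 = Monday), the day is Sunday.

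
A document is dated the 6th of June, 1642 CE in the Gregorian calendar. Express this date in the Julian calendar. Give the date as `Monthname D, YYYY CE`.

The Julian–Gregorian offset here is 10 days (Julian trailing).
6 June 1642 Gregorian − 10 days → 27 May 1642 Julian.

May 27, 1642 CE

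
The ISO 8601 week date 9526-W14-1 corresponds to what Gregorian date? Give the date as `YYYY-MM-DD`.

9526-04-05

ISO week 1 of 9526 is the week containing the first Thursday of 9526.
Week 14, day 1 (Monday) lands on 9526-04-05.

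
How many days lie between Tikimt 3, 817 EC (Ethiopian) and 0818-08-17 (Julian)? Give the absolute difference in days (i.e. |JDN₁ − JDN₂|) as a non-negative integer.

First date → JDN 2022297; second date → JDN 2020061.
The interval is |2022297 − 2020061| = 2236 days.

2236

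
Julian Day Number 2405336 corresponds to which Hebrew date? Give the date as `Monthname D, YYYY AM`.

Tammuz 1, 5633 AM

The Gregorian equivalent of JDN 2405336 is 26 June 1873.
In the Hebrew calendar that day is Tammuz 1, 5633 AM.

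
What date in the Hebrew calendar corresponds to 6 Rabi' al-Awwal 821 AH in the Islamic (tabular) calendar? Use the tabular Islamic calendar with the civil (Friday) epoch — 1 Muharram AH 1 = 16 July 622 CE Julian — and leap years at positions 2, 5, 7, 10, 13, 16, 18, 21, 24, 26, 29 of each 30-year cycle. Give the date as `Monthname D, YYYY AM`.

Both dates share Julian Day Number 2239085; in the Hebrew calendar that is 7 Iyar 5178 AM.

Iyar 7, 5178 AM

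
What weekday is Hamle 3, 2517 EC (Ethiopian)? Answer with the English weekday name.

Equivalently 14 July 2525 Gregorian, JDN 2643492.
JDN 2643492 mod 7 = 5, and JDN 0 was a Monday, so this is a Saturday.

Saturday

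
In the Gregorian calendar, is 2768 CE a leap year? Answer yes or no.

yes

2768 is divisible by 4 and not by 100, so it is a leap year.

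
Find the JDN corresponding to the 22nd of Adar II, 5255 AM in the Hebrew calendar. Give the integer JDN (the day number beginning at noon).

2267183

Equivalently 27 March 1495 (proleptic Gregorian).
JDN 2451545 is 1 January 2000 CE (Gregorian); the target day is −184362 days from there, so JDN = 2267183.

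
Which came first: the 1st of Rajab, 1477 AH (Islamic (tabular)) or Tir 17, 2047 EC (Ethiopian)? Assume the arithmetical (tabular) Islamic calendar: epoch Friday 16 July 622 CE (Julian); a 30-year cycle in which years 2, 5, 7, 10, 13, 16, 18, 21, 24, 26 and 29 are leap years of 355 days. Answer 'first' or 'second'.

second

Converting both to JDN: 2471662 vs 2471658; the smaller is the second.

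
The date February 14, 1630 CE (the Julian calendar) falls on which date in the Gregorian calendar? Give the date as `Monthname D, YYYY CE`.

At this point the Julian calendar is 10 days behind the Gregorian.
14 February 1630 Julian + 10 days → 24 February 1630 Gregorian.

February 24, 1630 CE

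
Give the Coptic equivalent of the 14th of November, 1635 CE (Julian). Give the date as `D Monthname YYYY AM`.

Julian Day Number of the source date = 2318559.
Converting JDN 2318559 to the Coptic calendar gives 17 Hathor 1352 AM.

17 Hathor 1352 AM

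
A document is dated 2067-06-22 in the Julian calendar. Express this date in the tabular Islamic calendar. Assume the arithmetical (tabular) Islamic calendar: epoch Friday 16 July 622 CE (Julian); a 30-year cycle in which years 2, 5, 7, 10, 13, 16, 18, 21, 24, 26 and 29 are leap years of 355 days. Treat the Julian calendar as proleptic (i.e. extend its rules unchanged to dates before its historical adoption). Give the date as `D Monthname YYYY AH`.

22 Rabi' al-Thani 1490 AH

Julian Day Number of the source date = 2476202.
Converting JDN 2476202 to the tabular Islamic calendar gives 22 Rabi' al-Thani 1490 AH.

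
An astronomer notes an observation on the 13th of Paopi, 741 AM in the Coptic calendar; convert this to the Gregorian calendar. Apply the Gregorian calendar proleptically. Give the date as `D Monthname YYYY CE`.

16 October 1024 CE

Julian Day Number of the source date = 2095357.
Converting JDN 2095357 to the Gregorian calendar gives 16 October 1024 CE.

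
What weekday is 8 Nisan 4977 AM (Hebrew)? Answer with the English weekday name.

Saturday

This is JDN 2165644 (25 March 1217 Gregorian).
2165644 ≡ 5 (mod 7); counting from Monday = 0 gives Saturday.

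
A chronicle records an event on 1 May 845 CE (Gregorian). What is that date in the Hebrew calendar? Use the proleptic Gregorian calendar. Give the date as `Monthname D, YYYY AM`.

Both dates share Julian Day Number 2029811; in the Hebrew calendar that is 17 Iyar 4605 AM.

Iyar 17, 4605 AM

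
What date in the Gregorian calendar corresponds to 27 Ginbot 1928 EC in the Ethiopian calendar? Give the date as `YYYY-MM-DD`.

1936-06-04

Julian Day Number of the source date = 2428324.
Converting JDN 2428324 to the Gregorian calendar gives 4 June 1936 CE.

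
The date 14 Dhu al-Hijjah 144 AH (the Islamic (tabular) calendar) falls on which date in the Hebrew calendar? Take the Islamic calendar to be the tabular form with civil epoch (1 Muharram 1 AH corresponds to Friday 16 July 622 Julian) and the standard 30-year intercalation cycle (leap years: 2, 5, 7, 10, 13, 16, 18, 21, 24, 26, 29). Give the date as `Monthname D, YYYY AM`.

Both dates share Julian Day Number 1999452; in the Hebrew calendar that is 15 Adar II 4522 AM.

Adar II 15, 4522 AM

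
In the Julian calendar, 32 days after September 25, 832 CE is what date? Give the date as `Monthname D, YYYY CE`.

JDN of September 25, 832 CE = 2025214.
2025214 + 32 = 2025246.
JDN 2025246 in the Julian calendar is October 27, 832 CE.

October 27, 832 CE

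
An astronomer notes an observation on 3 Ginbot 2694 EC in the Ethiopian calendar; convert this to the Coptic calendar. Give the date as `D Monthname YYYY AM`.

3 Pashons 2418 AM

The source date corresponds to 17 May 2702 in the Gregorian calendar (JDN 2708081).
That day falls on 3 Pashons 2418 AM in the Coptic calendar.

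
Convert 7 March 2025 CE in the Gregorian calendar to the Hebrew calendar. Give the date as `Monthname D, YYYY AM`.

Both dates share Julian Day Number 2460742; in the Hebrew calendar that is 7 Adar 5785 AM.

Adar 7, 5785 AM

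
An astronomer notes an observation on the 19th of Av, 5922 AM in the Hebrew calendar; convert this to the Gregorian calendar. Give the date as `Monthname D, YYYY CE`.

July 30, 2162 CE

Julian Day Number of the source date = 2510925.
Converting JDN 2510925 to the Gregorian calendar gives 30 July 2162 CE.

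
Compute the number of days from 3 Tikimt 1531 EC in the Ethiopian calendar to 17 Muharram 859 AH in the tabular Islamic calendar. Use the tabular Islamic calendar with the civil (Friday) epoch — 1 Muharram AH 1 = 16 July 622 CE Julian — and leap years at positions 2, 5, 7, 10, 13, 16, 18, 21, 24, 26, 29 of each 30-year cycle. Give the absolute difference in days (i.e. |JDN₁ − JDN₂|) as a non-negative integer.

First date → JDN 2283085; second date → JDN 2252503.
The interval is |2283085 − 2252503| = 30582 days.

30582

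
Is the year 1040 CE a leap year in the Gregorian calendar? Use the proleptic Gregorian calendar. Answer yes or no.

yes

1040 is divisible by 4 and not by 100, so it is a leap year.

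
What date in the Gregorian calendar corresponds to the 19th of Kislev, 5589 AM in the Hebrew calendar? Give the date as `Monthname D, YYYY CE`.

November 25, 1828 CE

Both dates share Julian Day Number 2389052; in the Gregorian calendar that is 25 November 1828 CE.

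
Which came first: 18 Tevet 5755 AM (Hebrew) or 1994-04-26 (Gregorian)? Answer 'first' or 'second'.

second

First date → JDN 2449708; second date → JDN 2449469.
JDN 2449469 < JDN 2449708, so the second date is earlier.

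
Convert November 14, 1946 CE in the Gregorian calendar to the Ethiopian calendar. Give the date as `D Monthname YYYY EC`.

Both dates share Julian Day Number 2432139; in the Ethiopian calendar that is 5 Hidar 1939 EC.

5 Hidar 1939 EC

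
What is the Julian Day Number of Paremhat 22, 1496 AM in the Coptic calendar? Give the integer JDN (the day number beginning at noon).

2371280

Equivalently 29 March 1780 (Gregorian).
JDN 2451545 is 1 January 2000 CE (Gregorian); the target day is −80265 days from there, so JDN = 2371280.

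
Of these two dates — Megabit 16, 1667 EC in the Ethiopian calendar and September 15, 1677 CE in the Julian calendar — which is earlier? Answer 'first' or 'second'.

first

Converting both to JDN: 2332922 vs 2333840; the smaller is the first.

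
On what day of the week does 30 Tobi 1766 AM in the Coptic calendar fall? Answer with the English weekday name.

Monday

Equivalently 7 February 2050 Gregorian, JDN 2469845.
Since JDN mod 7 = 0 (0 = Monday), the day is Monday.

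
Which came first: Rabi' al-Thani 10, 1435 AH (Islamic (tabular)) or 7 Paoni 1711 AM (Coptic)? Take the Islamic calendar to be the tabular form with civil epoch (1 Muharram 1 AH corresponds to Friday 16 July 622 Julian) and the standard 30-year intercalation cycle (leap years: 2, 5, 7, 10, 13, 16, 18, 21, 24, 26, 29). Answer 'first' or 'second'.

second

Converting both to JDN: 2456700 vs 2449883; the smaller is the second.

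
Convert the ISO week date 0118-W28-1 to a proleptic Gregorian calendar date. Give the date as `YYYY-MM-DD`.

0118-07-11

ISO week 1 of 118 is the week containing the first Thursday of 118.
Week 28, day 1 (Monday) lands on 0118-07-11.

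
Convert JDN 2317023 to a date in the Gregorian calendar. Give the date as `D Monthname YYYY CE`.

Counting from JDN 2299161 = 15 Oct 1582 gives an offset of 17862 days.

10 September 1631 CE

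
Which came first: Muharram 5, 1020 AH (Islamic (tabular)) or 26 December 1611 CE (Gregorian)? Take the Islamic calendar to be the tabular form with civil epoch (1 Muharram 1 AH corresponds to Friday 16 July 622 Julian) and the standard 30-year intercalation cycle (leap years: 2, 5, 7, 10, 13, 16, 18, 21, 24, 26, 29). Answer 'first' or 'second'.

first

Converting both to JDN: 2309544 vs 2309825; the smaller is the first.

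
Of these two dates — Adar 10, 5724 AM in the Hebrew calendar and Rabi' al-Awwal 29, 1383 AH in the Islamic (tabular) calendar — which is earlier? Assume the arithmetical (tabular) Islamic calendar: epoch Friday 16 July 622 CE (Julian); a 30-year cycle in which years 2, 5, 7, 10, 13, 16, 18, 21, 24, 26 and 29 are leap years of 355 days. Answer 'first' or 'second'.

second

Converting both to JDN: 2438449 vs 2438262; the smaller is the second.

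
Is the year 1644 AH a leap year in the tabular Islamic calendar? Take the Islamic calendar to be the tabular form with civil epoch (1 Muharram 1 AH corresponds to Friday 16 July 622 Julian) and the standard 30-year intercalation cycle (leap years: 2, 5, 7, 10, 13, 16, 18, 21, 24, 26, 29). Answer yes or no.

Year 1644 AH is year 24 of its 30-year cycle; leap positions are 2, 5, 7, 10, 13, 16, 18, 21, 24, 26, 29, so it is a leap year (355 days).

yes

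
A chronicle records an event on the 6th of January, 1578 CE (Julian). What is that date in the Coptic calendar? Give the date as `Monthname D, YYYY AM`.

The source date corresponds to 16 January 1578 in the proleptic Gregorian calendar (JDN 2297428).
That day falls on 11 Tobi 1294 AM in the Coptic calendar.

Tobi 11, 1294 AM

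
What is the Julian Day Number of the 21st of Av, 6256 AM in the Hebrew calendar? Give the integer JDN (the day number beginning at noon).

Equivalently 31 July 2496 (Gregorian).
JDN 2400001 is 17 November 1858 CE (Gregorian), MJD 0; the target day is +232917 days from there, so JDN = 2632918.

2632918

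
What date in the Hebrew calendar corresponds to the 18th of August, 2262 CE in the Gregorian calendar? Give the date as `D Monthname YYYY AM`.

Julian Day Number of the source date = 2547468.
Converting JDN 2547468 to the Hebrew calendar gives 2 Elul 6022 AM.

2 Elul 6022 AM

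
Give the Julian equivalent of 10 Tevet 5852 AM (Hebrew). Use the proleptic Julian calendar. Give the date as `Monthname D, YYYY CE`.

Both dates share Julian Day Number 2485137; in the Julian calendar that is 8 December 2091 CE.

December 8, 2091 CE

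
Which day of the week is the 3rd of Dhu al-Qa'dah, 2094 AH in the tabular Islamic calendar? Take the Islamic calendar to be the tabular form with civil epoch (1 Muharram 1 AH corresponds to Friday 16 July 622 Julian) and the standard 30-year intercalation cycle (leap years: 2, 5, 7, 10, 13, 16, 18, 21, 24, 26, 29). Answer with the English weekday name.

This is JDN 2690426 (13 January 2654 Gregorian).
2690426 ≡ 4 (mod 7); counting from Monday = 0 gives Friday.

Friday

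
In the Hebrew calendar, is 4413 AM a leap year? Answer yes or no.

no

Hebrew year 4413 is year 5 of its 19-year Metonic cycle; leap years are at positions 3, 6, 8, 11, 14, 17, 19, so it is a common year (12 months).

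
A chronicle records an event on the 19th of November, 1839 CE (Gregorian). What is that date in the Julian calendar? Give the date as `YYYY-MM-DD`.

1839-11-07

At this point the Julian calendar is 12 days behind the Gregorian.
19 November 1839 Gregorian − 12 days → 7 November 1839 Julian.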